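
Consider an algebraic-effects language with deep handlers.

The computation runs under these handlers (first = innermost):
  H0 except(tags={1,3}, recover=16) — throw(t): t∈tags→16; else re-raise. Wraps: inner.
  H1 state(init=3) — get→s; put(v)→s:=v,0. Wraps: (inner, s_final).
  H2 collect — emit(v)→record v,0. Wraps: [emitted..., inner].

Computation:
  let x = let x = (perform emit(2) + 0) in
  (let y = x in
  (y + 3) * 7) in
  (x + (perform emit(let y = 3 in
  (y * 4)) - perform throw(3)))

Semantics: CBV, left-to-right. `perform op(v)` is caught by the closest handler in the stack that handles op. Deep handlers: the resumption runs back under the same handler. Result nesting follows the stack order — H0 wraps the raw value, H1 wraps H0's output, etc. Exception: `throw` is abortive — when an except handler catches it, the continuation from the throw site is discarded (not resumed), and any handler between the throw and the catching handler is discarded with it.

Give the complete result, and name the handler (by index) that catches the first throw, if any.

Answer: [2, 12, (16, 3)] ; first throw caught by: H0

Evaluation trace:
emit(2) @ H2 ⇒ out+=2
emit(12) @ H2 ⇒ out+=12
throw(3) @ H0 caught ⇒ 16
H1 returns (16, 3)
H2 returns [2, 12, (16, 3)]
= [2, 12, (16, 3)]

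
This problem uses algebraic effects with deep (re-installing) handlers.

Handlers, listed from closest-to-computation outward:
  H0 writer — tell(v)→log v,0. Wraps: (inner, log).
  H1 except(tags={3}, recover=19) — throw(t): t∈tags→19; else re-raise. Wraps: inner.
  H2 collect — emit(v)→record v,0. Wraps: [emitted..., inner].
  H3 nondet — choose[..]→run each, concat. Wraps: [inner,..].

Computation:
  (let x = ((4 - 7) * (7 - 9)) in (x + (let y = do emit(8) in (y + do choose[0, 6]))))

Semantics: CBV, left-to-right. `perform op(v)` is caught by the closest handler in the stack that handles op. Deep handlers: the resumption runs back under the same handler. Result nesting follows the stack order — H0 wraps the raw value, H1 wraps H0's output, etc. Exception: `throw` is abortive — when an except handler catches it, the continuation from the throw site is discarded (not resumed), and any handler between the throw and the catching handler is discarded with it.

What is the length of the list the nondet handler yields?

Answer: 2

Working:
emit(8) @ H2 ⇒ out+=8
choose[0, 6] @ H3
  branch[0] choose=0:
    H0 returns (6, ())
    H1 returns (6, ())
    H2 returns [8, (6, ())]
    H3 returns [[8, (6, ())]]
  branch[1] choose=6:
    H0 returns (12, ())
    H1 returns (12, ())
    H2 returns [8, (12, ())]
    H3 returns [[8, (12, ())]]
= [[8, (6, ())], [8, (12, ())]]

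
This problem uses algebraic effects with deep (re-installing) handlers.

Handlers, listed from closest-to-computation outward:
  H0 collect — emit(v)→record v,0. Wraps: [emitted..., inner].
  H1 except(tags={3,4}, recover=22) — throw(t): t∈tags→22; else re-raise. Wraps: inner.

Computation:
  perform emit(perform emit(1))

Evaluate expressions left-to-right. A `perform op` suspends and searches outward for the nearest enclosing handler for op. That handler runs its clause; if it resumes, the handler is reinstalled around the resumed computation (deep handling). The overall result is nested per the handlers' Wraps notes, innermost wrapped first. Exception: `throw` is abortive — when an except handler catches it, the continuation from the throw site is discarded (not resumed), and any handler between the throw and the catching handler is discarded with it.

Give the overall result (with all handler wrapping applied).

Working:
emit(1) @ H0 ⇒ out+=1
emit(0) @ H0 ⇒ out+=0
H0 returns [1, 0, 0]
H1 returns [1, 0, 0]
= [1, 0, 0]

Answer: [1, 0, 0]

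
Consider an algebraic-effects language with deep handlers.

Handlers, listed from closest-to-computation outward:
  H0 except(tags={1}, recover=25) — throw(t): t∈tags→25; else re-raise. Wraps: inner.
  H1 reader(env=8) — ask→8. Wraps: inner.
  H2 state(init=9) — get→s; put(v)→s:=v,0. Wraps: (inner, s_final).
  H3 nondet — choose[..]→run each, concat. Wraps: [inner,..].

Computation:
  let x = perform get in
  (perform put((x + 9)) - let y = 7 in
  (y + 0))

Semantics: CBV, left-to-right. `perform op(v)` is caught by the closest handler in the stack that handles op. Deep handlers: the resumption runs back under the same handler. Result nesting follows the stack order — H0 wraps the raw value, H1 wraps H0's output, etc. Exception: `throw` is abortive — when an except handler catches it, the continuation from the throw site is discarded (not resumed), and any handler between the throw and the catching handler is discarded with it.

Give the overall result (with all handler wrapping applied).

Answer: [(-7, 18)]

Working:
get @ H2 ⇒ 9
put(18) @ H2 ⇒ s:=18
H0 returns -7
H1 returns -7
H2 returns (-7, 18)
H3 returns [(-7, 18)]
= [(-7, 18)]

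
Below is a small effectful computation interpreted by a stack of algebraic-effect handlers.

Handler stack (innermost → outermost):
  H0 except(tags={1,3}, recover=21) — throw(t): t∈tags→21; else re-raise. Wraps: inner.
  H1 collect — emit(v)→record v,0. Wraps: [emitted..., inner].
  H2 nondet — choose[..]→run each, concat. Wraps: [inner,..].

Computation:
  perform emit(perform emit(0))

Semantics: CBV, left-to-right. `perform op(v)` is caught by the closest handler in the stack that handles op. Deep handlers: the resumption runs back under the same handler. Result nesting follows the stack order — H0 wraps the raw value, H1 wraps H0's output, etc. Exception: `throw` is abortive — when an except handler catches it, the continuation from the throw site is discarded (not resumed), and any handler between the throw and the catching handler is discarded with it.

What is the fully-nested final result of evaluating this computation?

Working:
emit(0) @ H1 ⇒ out+=0
emit(0) @ H1 ⇒ out+=0
H0 returns 0
H1 returns [0, 0, 0]
H2 returns [[0, 0, 0]]
= [[0, 0, 0]]

Answer: [[0, 0, 0]]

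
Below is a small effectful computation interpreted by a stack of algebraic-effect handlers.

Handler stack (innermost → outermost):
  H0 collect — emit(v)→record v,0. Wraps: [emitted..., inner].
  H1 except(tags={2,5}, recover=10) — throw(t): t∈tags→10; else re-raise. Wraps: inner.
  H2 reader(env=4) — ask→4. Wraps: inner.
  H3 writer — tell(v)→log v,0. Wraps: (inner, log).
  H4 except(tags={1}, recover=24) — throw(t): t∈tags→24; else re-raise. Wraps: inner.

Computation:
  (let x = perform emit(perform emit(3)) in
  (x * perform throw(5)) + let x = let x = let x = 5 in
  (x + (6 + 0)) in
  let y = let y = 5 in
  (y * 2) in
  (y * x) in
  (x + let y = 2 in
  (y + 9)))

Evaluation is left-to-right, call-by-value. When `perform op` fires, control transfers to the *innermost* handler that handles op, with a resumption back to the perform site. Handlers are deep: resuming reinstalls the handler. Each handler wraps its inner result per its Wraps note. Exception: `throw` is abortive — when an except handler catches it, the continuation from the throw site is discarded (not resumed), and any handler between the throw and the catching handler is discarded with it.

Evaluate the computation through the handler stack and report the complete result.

Working:
emit(3) @ H0 ⇒ out+=3
emit(0) @ H0 ⇒ out+=0
throw(5) @ H1 caught ⇒ 10
H2 returns 10
H3 returns (10, ())
H4 returns (10, ())
= (10, ())

Answer: (10, ())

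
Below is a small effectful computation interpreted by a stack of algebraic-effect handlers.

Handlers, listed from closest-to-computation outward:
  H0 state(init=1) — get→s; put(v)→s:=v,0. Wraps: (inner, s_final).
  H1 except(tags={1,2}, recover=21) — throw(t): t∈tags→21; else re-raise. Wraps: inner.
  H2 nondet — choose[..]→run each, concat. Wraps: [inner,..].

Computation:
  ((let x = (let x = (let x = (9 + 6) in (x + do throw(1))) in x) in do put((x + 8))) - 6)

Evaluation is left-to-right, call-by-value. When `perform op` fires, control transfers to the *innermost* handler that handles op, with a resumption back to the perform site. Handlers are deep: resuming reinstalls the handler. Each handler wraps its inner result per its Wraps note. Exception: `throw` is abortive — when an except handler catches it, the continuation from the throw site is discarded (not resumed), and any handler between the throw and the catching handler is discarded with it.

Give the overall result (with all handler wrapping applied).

Step-by-step:
throw(1) @ H1 caught ⇒ 21
H2 returns [21]
= [21]

Answer: [21]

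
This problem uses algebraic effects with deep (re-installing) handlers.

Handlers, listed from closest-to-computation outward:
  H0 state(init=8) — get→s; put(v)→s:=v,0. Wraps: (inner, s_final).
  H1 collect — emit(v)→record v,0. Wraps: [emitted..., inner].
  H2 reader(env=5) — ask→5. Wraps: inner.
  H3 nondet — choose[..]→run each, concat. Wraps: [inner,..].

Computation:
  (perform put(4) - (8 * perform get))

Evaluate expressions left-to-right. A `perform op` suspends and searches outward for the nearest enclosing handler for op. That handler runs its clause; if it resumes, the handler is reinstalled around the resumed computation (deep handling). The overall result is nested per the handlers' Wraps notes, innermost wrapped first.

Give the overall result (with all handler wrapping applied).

Answer: [[(-32, 4)]]

Evaluation trace:
put(4) @ H0 ⇒ s:=4
get @ H0 ⇒ 4
H0 returns (-32, 4)
H1 returns [(-32, 4)]
H2 returns [(-32, 4)]
H3 returns [[(-32, 4)]]
= [[(-32, 4)]]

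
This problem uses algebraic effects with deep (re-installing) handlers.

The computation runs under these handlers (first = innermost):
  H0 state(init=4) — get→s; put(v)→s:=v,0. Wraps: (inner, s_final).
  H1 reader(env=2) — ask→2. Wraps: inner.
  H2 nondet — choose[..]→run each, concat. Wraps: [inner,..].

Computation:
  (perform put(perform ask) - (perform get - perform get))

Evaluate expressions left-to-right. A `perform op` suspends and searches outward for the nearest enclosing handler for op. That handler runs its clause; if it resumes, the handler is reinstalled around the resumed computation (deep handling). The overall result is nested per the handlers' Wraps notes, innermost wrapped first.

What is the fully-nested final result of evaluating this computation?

Answer: [(0, 2)]

Evaluation trace:
ask @ H1 ⇒ 2
put(2) @ H0 ⇒ s:=2
get @ H0 ⇒ 2
get @ H0 ⇒ 2
H0 returns (0, 2)
H1 returns (0, 2)
H2 returns [(0, 2)]
= [(0, 2)]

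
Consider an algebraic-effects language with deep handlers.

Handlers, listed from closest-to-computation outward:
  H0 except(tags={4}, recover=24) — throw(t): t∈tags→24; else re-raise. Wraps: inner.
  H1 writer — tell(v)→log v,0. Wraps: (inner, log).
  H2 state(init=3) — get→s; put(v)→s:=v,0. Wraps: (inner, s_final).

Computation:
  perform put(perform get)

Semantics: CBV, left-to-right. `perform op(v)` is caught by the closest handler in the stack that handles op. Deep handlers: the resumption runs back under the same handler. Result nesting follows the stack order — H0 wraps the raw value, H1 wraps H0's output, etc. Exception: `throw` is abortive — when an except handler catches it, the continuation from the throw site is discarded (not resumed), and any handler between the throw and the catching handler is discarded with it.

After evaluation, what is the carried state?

Evaluation trace:
get @ H2 ⇒ 3
put(3) @ H2 ⇒ s:=3
H0 returns 0
H1 returns (0, ())
H2 returns ((0, ()), 3)
= ((0, ()), 3)

Answer: 3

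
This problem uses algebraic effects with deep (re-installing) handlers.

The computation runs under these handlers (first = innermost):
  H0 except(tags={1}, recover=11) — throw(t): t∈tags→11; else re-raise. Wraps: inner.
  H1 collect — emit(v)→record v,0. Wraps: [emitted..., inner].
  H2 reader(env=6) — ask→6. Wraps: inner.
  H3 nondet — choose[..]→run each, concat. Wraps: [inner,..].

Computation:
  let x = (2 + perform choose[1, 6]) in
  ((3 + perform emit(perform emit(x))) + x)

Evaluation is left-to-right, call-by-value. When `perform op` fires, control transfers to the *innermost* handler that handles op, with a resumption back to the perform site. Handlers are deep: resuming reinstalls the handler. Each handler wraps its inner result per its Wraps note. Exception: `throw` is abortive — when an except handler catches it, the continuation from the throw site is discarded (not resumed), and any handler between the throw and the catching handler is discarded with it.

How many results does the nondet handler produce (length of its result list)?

Answer: 2

Evaluation trace:
choose[1, 6] @ H3
  branch[0] choose=1:
    emit(3) @ H1 ⇒ out+=3
    emit(0) @ H1 ⇒ out+=0
    H0 returns 6
    H1 returns [3, 0, 6]
    H2 returns [3, 0, 6]
    H3 returns [[3, 0, 6]]
  branch[1] choose=6:
    emit(8) @ H1 ⇒ out+=8
    emit(0) @ H1 ⇒ out+=0
    H0 returns 11
    H1 returns [8, 0, 11]
    H2 returns [8, 0, 11]
    H3 returns [[8, 0, 11]]
= [[3, 0, 6], [8, 0, 11]]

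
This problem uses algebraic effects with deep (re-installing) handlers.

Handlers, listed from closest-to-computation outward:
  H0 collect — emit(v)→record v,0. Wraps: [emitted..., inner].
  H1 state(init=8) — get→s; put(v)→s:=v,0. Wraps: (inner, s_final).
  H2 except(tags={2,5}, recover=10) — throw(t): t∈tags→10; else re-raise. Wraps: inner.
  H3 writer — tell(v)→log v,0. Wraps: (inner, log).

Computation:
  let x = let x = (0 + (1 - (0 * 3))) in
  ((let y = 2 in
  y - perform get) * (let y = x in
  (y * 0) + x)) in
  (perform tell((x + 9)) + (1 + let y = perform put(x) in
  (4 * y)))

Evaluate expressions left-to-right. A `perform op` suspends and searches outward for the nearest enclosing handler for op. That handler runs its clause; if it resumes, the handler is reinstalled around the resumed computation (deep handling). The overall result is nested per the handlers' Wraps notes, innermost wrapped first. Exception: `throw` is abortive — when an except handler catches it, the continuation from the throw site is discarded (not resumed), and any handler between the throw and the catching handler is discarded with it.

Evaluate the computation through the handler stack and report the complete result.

Answer: (([1], -6), (3))

Step-by-step:
get @ H1 ⇒ 8
tell(3) @ H3 ⇒ log+=3
put(-6) @ H1 ⇒ s:=-6
H0 returns [1]
H1 returns ([1], -6)
H2 returns ([1], -6)
H3 returns (([1], -6), (3))
= (([1], -6), (3))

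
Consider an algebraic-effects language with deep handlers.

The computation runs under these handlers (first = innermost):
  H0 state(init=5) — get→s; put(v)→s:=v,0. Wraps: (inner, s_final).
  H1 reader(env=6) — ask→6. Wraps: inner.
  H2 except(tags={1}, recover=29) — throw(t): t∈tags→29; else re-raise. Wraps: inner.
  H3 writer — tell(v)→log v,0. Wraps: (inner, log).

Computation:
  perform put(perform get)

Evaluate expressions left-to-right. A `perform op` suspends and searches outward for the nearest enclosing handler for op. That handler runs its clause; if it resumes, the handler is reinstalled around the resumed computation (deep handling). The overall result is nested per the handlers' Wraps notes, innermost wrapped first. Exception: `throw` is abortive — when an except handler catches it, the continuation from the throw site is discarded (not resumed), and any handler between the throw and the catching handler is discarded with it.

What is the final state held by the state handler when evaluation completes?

Step-by-step:
get @ H0 ⇒ 5
put(5) @ H0 ⇒ s:=5
H0 returns (0, 5)
H1 returns (0, 5)
H2 returns (0, 5)
H3 returns ((0, 5), ())
= ((0, 5), ())

Answer: 5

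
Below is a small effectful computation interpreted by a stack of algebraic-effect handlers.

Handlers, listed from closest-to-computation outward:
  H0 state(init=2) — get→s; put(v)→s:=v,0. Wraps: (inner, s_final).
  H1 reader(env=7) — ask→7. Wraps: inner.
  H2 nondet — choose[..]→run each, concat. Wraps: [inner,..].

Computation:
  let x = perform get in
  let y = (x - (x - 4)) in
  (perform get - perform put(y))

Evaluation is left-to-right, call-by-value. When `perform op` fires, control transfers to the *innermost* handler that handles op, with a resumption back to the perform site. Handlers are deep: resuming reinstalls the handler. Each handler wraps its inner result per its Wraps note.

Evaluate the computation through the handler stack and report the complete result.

Answer: [(2, 4)]

Evaluation trace:
get @ H0 ⇒ 2
get @ H0 ⇒ 2
put(4) @ H0 ⇒ s:=4
H0 returns (2, 4)
H1 returns (2, 4)
H2 returns [(2, 4)]
= [(2, 4)]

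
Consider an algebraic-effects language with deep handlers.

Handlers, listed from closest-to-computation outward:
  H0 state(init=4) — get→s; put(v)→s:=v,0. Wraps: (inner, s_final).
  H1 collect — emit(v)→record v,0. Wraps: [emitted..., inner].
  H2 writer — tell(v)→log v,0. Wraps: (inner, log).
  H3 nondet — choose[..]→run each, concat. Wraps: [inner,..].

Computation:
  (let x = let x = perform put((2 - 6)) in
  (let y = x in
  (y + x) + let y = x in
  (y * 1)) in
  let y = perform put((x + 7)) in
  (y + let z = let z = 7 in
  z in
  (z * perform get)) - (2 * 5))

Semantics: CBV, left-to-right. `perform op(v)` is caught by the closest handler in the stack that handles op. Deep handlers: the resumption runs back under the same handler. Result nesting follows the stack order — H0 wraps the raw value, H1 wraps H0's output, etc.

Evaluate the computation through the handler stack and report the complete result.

Answer: [([(39, 7)], ())]

Working:
put(-4) @ H0 ⇒ s:=-4
put(7) @ H0 ⇒ s:=7
get @ H0 ⇒ 7
H0 returns (39, 7)
H1 returns [(39, 7)]
H2 returns ([(39, 7)], ())
H3 returns [([(39, 7)], ())]
= [([(39, 7)], ())]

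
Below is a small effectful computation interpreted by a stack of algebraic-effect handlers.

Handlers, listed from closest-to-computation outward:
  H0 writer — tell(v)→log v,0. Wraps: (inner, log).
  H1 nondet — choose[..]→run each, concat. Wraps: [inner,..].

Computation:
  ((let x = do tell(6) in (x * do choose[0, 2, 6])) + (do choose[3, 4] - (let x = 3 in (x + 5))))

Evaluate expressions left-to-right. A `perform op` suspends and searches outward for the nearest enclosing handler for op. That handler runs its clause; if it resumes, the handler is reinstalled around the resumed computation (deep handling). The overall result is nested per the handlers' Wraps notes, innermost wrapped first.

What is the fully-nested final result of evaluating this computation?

Answer: [(-5, (6)), (-4, (6)), (-5, (6)), (-4, (6)), (-5, (6)), (-4, (6))]

Evaluation trace:
tell(6) @ H0 ⇒ log+=6
choose[0, 2, 6] @ H1
  branch[0] choose=0:
    choose[3, 4] @ H1
      branch[0] choose=3:
        H0 returns (-5, (6))
        H1 returns [(-5, (6))]
      branch[1] choose=4:
        H0 returns (-4, (6))
        H1 returns [(-4, (6))]
  branch[1] choose=2:
    choose[3, 4] @ H1
      branch[0] choose=3:
        H0 returns (-5, (6))
        H1 returns [(-5, (6))]
      branch[1] choose=4:
        H0 returns (-4, (6))
        H1 returns [(-4, (6))]
  branch[2] choose=6:
    choose[3, 4] @ H1
      branch[0] choose=3:
        H0 returns (-5, (6))
        H1 returns [(-5, (6))]
      branch[1] choose=4:
        H0 returns (-4, (6))
        H1 returns [(-4, (6))]
= [(-5, (6)), (-4, (6)), (-5, (6)), (-4, (6)), (-5, (6)), (-4, (6))]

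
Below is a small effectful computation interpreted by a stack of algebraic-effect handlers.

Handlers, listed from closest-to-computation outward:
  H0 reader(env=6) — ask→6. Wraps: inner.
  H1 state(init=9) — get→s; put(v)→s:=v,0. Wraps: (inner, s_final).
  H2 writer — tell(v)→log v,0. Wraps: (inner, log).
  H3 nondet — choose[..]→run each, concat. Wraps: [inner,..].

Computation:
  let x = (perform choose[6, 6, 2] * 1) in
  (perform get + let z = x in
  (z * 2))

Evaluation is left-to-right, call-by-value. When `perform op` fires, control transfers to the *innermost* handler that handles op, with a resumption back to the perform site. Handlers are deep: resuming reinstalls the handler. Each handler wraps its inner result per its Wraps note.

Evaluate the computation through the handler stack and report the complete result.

Working:
choose[6, 6, 2] @ H3
  branch[0] choose=6:
    get @ H1 ⇒ 9
    H0 returns 21
    H1 returns (21, 9)
    H2 returns ((21, 9), ())
    H3 returns [((21, 9), ())]
  branch[1] choose=6:
    get @ H1 ⇒ 9
    H0 returns 21
    H1 returns (21, 9)
    H2 returns ((21, 9), ())
    H3 returns [((21, 9), ())]
  branch[2] choose=2:
    get @ H1 ⇒ 9
    H0 returns 13
    H1 returns (13, 9)
    H2 returns ((13, 9), ())
    H3 returns [((13, 9), ())]
= [((21, 9), ()), ((21, 9), ()), ((13, 9), ())]

Answer: [((21, 9), ()), ((21, 9), ()), ((13, 9), ())]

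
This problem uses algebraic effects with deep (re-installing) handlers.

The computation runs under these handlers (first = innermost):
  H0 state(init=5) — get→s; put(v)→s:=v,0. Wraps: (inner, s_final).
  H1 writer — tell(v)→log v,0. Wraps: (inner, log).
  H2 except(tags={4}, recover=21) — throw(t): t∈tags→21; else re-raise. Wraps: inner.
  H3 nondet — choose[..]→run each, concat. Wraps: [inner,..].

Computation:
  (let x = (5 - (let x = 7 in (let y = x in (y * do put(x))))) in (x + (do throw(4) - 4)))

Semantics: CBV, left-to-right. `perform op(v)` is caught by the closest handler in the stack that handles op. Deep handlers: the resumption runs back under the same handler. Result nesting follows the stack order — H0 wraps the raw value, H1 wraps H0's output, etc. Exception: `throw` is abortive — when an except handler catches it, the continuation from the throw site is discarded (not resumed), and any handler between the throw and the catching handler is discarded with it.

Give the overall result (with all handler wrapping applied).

Working:
put(7) @ H0 ⇒ s:=7
throw(4) @ H2 caught ⇒ 21
H3 returns [21]
= [21]

Answer: [21]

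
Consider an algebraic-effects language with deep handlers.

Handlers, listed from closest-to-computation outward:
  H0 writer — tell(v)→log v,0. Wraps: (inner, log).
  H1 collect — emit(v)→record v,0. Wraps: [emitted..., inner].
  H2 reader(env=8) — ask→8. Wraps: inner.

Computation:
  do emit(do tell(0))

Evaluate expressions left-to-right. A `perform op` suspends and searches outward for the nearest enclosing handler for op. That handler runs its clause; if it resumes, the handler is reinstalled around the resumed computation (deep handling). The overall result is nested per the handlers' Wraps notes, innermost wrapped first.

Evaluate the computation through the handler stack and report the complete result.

Answer: [0, (0, (0))]

Step-by-step:
tell(0) @ H0 ⇒ log+=0
emit(0) @ H1 ⇒ out+=0
H0 returns (0, (0))
H1 returns [0, (0, (0))]
H2 returns [0, (0, (0))]
= [0, (0, (0))]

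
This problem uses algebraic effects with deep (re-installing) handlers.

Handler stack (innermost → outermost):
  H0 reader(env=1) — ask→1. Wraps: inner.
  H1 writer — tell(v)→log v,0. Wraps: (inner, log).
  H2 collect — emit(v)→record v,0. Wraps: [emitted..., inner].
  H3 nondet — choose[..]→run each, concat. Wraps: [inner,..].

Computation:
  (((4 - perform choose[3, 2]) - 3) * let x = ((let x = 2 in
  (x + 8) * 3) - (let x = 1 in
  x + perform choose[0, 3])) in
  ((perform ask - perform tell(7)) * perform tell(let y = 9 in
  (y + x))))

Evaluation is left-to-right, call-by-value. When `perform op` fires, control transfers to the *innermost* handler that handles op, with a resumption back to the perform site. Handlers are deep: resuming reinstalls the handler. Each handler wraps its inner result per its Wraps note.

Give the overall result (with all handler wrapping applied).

Answer: [[(0, (7, 38))], [(0, (7, 35))], [(0, (7, 38))], [(0, (7, 35))]]

Step-by-step:
choose[3, 2] @ H3
  branch[0] choose=3:
    choose[0, 3] @ H3
      branch[0] choose=0:
        ask @ H0 ⇒ 1
        tell(7) @ H1 ⇒ log+=7
        tell(38) @ H1 ⇒ log+=38
        H0 returns 0
        H1 returns (0, (7, 38))
        H2 returns [(0, (7, 38))]
        H3 returns [[(0, (7, 38))]]
      branch[1] choose=3:
        ask @ H0 ⇒ 1
        tell(7) @ H1 ⇒ log+=7
        tell(35) @ H1 ⇒ log+=35
        H0 returns 0
        H1 returns (0, (7, 35))
        H2 returns [(0, (7, 35))]
        H3 returns [[(0, (7, 35))]]
  branch[1] choose=2:
    choose[0, 3] @ H3
      branch[0] choose=0:
        ask @ H0 ⇒ 1
        tell(7) @ H1 ⇒ log+=7
        tell(38) @ H1 ⇒ log+=38
        H0 returns 0
        H1 returns (0, (7, 38))
        H2 returns [(0, (7, 38))]
        H3 returns [[(0, (7, 38))]]
      branch[1] choose=3:
        ask @ H0 ⇒ 1
        tell(7) @ H1 ⇒ log+=7
        tell(35) @ H1 ⇒ log+=35
        H0 returns 0
        H1 returns (0, (7, 35))
        H2 returns [(0, (7, 35))]
        H3 returns [[(0, (7, 35))]]
= [[(0, (7, 38))], [(0, (7, 35))], [(0, (7, 38))], [(0, (7, 35))]]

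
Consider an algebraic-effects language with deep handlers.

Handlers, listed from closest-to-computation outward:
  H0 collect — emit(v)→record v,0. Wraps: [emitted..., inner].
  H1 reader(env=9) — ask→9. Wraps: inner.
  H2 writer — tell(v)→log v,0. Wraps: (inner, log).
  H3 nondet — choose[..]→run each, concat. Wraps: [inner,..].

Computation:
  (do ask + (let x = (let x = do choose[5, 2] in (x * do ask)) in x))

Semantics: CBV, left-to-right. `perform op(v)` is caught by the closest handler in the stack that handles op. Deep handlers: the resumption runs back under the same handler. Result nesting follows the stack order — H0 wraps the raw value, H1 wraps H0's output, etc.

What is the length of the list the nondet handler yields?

Evaluation trace:
ask @ H1 ⇒ 9
choose[5, 2] @ H3
  branch[0] choose=5:
    ask @ H1 ⇒ 9
    H0 returns [54]
    H1 returns [54]
    H2 returns ([54], ())
    H3 returns [([54], ())]
  branch[1] choose=2:
    ask @ H1 ⇒ 9
    H0 returns [27]
    H1 returns [27]
    H2 returns ([27], ())
    H3 returns [([27], ())]
= [([54], ()), ([27], ())]

Answer: 2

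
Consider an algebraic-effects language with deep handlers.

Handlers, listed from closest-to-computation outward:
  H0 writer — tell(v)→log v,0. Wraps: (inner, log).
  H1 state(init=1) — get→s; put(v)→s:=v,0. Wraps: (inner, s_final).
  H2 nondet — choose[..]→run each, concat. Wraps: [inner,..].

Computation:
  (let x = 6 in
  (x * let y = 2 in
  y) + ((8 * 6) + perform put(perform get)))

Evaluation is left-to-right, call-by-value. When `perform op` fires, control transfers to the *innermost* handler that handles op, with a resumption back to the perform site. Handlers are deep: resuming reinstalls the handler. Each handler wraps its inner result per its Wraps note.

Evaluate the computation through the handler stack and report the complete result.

Working:
get @ H1 ⇒ 1
put(1) @ H1 ⇒ s:=1
H0 returns (60, ())
H1 returns ((60, ()), 1)
H2 returns [((60, ()), 1)]
= [((60, ()), 1)]

Answer: [((60, ()), 1)]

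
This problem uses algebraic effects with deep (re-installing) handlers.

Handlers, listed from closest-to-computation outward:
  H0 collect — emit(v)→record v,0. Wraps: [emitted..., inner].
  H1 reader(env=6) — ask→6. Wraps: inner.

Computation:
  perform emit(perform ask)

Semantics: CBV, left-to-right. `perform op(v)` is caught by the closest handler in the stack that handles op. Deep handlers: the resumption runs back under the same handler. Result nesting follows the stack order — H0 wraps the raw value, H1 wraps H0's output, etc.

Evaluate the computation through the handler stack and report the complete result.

Answer: [6, 0]

Evaluation trace:
ask @ H1 ⇒ 6
emit(6) @ H0 ⇒ out+=6
H0 returns [6, 0]
H1 returns [6, 0]
= [6, 0]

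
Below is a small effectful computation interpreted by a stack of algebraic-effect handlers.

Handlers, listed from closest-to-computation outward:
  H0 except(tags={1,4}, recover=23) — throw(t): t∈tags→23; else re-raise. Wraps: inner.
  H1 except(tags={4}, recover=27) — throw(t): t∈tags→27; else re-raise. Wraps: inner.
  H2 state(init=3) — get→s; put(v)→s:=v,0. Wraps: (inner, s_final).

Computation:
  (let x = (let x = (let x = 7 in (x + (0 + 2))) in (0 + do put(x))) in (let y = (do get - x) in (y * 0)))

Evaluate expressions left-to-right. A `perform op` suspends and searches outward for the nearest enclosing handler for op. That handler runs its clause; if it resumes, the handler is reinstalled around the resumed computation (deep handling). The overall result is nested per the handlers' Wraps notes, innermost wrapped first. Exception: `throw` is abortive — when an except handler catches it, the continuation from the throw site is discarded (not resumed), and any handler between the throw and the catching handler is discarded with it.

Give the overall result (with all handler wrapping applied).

Answer: (0, 9)

Evaluation trace:
put(9) @ H2 ⇒ s:=9
get @ H2 ⇒ 9
H0 returns 0
H1 returns 0
H2 returns (0, 9)
= (0, 9)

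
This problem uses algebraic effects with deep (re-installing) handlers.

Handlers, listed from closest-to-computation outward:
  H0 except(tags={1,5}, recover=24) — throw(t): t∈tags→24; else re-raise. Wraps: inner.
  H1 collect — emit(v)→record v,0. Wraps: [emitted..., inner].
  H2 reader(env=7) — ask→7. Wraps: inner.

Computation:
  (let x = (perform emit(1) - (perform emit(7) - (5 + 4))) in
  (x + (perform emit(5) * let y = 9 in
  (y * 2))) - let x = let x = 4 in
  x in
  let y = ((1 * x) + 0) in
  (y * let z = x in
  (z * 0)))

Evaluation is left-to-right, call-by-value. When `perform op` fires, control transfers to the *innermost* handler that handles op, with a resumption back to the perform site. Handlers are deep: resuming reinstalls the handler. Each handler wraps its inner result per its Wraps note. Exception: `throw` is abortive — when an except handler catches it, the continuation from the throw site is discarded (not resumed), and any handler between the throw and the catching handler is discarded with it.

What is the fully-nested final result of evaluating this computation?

Step-by-step:
emit(1) @ H1 ⇒ out+=1
emit(7) @ H1 ⇒ out+=7
emit(5) @ H1 ⇒ out+=5
H0 returns 9
H1 returns [1, 7, 5, 9]
H2 returns [1, 7, 5, 9]
= [1, 7, 5, 9]

Answer: [1, 7, 5, 9]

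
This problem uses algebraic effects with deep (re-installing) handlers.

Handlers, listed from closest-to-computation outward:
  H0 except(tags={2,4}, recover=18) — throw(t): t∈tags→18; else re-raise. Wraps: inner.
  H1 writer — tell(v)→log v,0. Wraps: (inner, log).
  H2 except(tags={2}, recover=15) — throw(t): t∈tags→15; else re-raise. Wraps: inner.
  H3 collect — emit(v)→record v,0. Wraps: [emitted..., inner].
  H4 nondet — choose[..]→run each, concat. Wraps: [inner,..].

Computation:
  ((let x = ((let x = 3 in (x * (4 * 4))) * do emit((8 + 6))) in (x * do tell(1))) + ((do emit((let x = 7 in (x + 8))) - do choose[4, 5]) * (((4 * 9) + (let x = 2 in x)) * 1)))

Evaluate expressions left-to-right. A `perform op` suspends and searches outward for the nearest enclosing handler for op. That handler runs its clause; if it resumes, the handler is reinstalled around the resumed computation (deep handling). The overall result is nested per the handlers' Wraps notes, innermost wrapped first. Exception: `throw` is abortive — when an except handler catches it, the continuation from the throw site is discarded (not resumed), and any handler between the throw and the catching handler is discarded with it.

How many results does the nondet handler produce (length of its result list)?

Step-by-step:
emit(14) @ H3 ⇒ out+=14
tell(1) @ H1 ⇒ log+=1
emit(15) @ H3 ⇒ out+=15
choose[4, 5] @ H4
  branch[0] choose=4:
    H0 returns -152
    H1 returns (-152, (1))
    H2 returns (-152, (1))
    H3 returns [14, 15, (-152, (1))]
    H4 returns [[14, 15, (-152, (1))]]
  branch[1] choose=5:
    H0 returns -190
    H1 returns (-190, (1))
    H2 returns (-190, (1))
    H3 returns [14, 15, (-190, (1))]
    H4 returns [[14, 15, (-190, (1))]]
= [[14, 15, (-152, (1))], [14, 15, (-190, (1))]]

Answer: 2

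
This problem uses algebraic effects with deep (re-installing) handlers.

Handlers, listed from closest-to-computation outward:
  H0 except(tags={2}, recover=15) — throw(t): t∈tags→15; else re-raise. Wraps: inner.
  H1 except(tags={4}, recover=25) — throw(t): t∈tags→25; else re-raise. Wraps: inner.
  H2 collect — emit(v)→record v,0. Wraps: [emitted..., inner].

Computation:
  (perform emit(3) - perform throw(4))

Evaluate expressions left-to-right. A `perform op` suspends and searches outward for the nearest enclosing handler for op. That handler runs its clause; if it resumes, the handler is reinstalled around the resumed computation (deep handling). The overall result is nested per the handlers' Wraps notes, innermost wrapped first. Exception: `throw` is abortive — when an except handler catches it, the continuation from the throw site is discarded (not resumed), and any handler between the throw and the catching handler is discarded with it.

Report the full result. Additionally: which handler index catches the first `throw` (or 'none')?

Answer: [3, 25] ; first throw caught by: H1

Step-by-step:
emit(3) @ H2 ⇒ out+=3
throw(4) @ H0 re-raised
throw(4) @ H1 caught ⇒ 25
H2 returns [3, 25]
= [3, 25]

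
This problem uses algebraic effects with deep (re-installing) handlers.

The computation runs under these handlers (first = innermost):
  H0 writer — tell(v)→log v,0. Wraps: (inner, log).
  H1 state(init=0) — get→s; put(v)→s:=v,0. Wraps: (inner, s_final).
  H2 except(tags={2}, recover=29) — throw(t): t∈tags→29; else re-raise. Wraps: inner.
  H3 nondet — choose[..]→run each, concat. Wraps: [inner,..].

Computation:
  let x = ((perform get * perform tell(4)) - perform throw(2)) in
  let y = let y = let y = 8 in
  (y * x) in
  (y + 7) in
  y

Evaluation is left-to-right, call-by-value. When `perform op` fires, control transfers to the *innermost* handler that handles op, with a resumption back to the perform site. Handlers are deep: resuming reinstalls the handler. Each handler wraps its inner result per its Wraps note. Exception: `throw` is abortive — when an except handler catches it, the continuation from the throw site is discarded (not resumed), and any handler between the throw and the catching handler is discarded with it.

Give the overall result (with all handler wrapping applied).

Answer: [29]

Working:
get @ H1 ⇒ 0
tell(4) @ H0 ⇒ log+=4
throw(2) @ H2 caught ⇒ 29
H3 returns [29]
= [29]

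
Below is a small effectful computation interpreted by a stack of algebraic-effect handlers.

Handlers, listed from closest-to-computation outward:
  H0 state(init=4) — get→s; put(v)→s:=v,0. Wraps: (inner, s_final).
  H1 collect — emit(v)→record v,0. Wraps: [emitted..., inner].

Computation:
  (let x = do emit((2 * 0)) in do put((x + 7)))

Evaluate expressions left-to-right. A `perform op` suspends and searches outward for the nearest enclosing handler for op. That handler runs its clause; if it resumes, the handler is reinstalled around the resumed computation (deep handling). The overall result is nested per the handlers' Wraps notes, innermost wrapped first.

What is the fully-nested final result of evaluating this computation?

Answer: [0, (0, 7)]

Step-by-step:
emit(0) @ H1 ⇒ out+=0
put(7) @ H0 ⇒ s:=7
H0 returns (0, 7)
H1 returns [0, (0, 7)]
= [0, (0, 7)]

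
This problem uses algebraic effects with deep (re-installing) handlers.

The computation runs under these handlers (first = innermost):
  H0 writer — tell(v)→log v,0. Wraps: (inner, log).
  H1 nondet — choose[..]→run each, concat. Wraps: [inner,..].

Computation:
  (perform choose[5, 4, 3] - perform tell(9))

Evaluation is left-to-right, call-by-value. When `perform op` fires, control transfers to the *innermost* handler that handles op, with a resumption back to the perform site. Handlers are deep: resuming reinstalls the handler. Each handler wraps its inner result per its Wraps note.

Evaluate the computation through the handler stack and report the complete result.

Answer: [(5, (9)), (4, (9)), (3, (9))]

Step-by-step:
choose[5, 4, 3] @ H1
  branch[0] choose=5:
    tell(9) @ H0 ⇒ log+=9
    H0 returns (5, (9))
    H1 returns [(5, (9))]
  branch[1] choose=4:
    tell(9) @ H0 ⇒ log+=9
    H0 returns (4, (9))
    H1 returns [(4, (9))]
  branch[2] choose=3:
    tell(9) @ H0 ⇒ log+=9
    H0 returns (3, (9))
    H1 returns [(3, (9))]
= [(5, (9)), (4, (9)), (3, (9))]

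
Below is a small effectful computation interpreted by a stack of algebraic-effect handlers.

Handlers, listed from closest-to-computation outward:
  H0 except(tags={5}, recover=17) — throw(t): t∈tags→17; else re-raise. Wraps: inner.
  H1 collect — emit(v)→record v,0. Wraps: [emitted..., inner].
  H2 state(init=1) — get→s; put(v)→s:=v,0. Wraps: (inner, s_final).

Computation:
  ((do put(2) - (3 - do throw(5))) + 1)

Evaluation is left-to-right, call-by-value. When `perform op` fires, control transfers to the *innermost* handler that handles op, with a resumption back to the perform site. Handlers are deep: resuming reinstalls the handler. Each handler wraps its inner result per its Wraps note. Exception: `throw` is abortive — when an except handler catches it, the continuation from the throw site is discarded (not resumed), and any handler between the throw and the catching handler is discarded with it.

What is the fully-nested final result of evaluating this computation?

Answer: ([17], 2)

Working:
put(2) @ H2 ⇒ s:=2
throw(5) @ H0 caught ⇒ 17
H1 returns [17]
H2 returns ([17], 2)
= ([17], 2)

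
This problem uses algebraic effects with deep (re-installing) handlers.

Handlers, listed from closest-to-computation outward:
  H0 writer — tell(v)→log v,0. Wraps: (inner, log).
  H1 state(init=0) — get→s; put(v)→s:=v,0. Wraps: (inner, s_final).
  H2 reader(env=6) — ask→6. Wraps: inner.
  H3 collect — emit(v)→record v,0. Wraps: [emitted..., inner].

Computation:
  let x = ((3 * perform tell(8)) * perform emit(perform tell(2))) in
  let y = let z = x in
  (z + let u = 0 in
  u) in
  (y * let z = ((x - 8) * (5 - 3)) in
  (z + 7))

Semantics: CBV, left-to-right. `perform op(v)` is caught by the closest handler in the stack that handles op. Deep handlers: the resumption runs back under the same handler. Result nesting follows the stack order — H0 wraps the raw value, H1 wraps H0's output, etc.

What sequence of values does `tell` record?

Answer: (8, 2)

Evaluation trace:
tell(8) @ H0 ⇒ log+=8
tell(2) @ H0 ⇒ log+=2
emit(0) @ H3 ⇒ out+=0
H0 returns (0, (8, 2))
H1 returns ((0, (8, 2)), 0)
H2 returns ((0, (8, 2)), 0)
H3 returns [0, ((0, (8, 2)), 0)]
= [0, ((0, (8, 2)), 0)]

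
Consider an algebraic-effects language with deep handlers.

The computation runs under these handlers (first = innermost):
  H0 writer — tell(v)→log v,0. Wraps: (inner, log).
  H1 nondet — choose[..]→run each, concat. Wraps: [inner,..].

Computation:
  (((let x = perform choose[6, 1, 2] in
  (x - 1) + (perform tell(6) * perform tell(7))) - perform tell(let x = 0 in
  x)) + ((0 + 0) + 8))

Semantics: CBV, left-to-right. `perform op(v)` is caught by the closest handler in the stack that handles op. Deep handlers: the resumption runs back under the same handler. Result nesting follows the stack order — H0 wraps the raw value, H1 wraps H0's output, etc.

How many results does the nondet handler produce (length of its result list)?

Answer: 3

Step-by-step:
choose[6, 1, 2] @ H1
  branch[0] choose=6:
    tell(6) @ H0 ⇒ log+=6
    tell(7) @ H0 ⇒ log+=7
    tell(0) @ H0 ⇒ log+=0
    H0 returns (13, (6, 7, 0))
    H1 returns [(13, (6, 7, 0))]
  branch[1] choose=1:
    tell(6) @ H0 ⇒ log+=6
    tell(7) @ H0 ⇒ log+=7
    tell(0) @ H0 ⇒ log+=0
    H0 returns (8, (6, 7, 0))
    H1 returns [(8, (6, 7, 0))]
  branch[2] choose=2:
    tell(6) @ H0 ⇒ log+=6
    tell(7) @ H0 ⇒ log+=7
    tell(0) @ H0 ⇒ log+=0
    H0 returns (9, (6, 7, 0))
    H1 returns [(9, (6, 7, 0))]
= [(13, (6, 7, 0)), (8, (6, 7, 0)), (9, (6, 7, 0))]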